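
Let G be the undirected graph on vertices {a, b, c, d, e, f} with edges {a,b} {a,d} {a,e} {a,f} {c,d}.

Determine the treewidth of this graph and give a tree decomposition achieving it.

Every bag has size at most 2, so the width is 2 − 1 = 1 and tw(G) ≤ 1. Any graph with an edge has treewidth ≥ 1, and G has the edge a–d. Therefore the treewidth is 1.

Treewidth 1.
One such decomposition:
Bags: B1 = {a, d}  B2 = {a, f}  B3 = {a, b}  B4 = {a, e}  B5 = {c, d}
Tree: B1–B2, B1–B3, B1–B4, B1–B5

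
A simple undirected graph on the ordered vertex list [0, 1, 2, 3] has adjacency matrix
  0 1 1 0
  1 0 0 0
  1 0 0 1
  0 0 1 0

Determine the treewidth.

A width-1 tree decomposition is:
Bags: B1 = {0, 2}  B2 = {2, 3}  B3 = {0, 1}
Tree: B1–B2, B1–B3
Each bag holds 2 vertices, so the decomposition has width 1, which upper-bounds the treewidth. Since G has at least one edge (e.g. 0–2), it is not an edgeless graph, so tw(G) ≥ 1. Therefore the treewidth is 1.

1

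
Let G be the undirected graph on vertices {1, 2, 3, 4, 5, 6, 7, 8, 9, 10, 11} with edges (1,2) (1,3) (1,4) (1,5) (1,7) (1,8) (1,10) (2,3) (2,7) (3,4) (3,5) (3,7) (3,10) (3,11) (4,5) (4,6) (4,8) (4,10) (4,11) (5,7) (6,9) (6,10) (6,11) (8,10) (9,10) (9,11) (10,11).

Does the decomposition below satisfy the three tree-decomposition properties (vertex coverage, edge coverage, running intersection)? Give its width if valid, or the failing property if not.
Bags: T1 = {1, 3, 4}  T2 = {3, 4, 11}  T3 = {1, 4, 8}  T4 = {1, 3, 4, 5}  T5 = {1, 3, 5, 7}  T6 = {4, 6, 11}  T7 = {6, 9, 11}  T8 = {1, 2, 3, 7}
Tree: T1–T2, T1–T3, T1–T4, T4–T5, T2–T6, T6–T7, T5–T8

A tree decomposition must satisfy three properties: every vertex lies in some bag; for every edge, both endpoints lie together in some bag; and for every vertex, the bags containing it form a connected subtree. Here vertex 10 appears in no bag, so the decomposition is invalid.

No — vertex 10 appears in no bag.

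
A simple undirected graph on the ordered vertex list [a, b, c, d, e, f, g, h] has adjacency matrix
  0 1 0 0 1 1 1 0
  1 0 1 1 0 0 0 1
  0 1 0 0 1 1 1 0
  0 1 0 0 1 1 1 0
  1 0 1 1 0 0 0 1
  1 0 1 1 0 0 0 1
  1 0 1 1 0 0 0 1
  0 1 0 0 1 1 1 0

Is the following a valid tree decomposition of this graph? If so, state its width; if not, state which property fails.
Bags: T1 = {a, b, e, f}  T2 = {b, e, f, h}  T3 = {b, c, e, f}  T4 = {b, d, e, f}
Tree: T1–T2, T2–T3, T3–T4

A tree decomposition must satisfy three properties: every vertex lies in some bag; for every edge, both endpoints lie together in some bag; and for every vertex, the bags containing it form a connected subtree. Here vertex g appears in no bag, so the decomposition is invalid.

No — vertex g appears in no bag.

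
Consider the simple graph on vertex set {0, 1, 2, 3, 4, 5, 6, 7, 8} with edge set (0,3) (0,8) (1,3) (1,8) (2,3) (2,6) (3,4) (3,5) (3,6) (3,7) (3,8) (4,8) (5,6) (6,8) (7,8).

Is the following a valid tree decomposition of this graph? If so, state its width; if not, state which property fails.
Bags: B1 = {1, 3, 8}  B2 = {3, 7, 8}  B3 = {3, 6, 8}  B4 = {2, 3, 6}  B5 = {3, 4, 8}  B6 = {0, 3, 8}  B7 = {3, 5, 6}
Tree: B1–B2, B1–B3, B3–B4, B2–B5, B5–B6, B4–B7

Every vertex of G appears in some bag (union = {0, 1, 2, 3, 4, 5, 6, 7, 8}); every edge is covered by a bag; and for each vertex v the set of bags containing v is connected in the bag tree. The decomposition is therefore valid. The largest bag has 3 vertices, so the width is 2.

Yes; width 2.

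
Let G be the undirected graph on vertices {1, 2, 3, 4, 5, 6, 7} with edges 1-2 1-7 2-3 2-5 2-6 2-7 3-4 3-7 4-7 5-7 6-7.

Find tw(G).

2

A width-2 tree decomposition is:
Bags: B1 = {2, 3, 7}  B2 = {2, 6, 7}  B3 = {2, 5, 7}  B4 = {3, 4, 7}  B5 = {1, 2, 7}
Tree: B1–B2, B2–B3, B1–B4, B2–B5
Every bag has size at most 3, so the width is 3 − 1 = 2 and tw(G) ≤ 2. For the lower bound, the 3 vertices {1, 2, 7} are pairwise adjacent, and any tree decomposition puts a clique entirely inside one bag — forcing width ≥ 2. The upper and lower bounds meet at 2, so that is the treewidth.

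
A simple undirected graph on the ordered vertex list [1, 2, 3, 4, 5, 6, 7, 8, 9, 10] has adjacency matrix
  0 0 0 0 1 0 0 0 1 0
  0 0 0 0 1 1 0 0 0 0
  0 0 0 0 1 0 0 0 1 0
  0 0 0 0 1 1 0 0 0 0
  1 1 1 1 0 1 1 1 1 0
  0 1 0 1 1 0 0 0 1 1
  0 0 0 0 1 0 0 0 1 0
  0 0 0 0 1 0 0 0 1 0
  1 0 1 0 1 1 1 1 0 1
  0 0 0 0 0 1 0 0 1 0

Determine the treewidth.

A width-2 tree decomposition is:
Bags: B1 = {5, 6, 9}  B2 = {3, 5, 9}  B3 = {4, 5, 6}  B4 = {5, 8, 9}  B5 = {5, 7, 9}  B6 = {1, 5, 9}  B7 = {6, 9, 10}  B8 = {2, 5, 6}
Tree: B1–B2, B1–B3, B1–B4, B1–B5, B2–B6, B1–B7, B1–B8
The largest bag has 3 vertices, giving width 2; this decomposition certifies tw(G) ≤ 2. Conversely, {6, 9, 10} is a clique of size 3, and the vertices of any clique must share a bag in every tree decomposition; so some bag has ≥ 3 vertices and tw(G) ≥ 2. The upper and lower bounds meet at 2, so that is the treewidth.

2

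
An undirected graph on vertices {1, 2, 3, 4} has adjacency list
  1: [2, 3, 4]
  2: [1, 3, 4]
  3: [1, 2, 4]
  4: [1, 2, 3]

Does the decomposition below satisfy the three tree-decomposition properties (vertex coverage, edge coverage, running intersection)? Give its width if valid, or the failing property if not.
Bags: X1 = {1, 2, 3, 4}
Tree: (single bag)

Yes; width 3.

Every vertex of G appears in some bag (union = {1, 2, 3, 4}); every edge is covered by a bag; and for each vertex v the set of bags containing v is connected in the bag tree. The decomposition is therefore valid. The largest bag has 4 vertices, so the width is 3.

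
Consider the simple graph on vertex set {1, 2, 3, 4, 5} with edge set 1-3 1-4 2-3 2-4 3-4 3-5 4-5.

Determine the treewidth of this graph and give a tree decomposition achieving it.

Every bag has size at most 3, so the width is 3 − 1 = 2 and tw(G) ≤ 2. For the lower bound, the 3 vertices {1, 3, 4} are pairwise adjacent, and any tree decomposition puts a clique entirely inside one bag — forcing width ≥ 2. Hence tw(G) = 2 exactly.

Treewidth 2.
One such decomposition:
Bags: B1 = {2, 3, 4}  B2 = {3, 4, 5}  B3 = {1, 3, 4}
Tree: B1–B2, B1–B3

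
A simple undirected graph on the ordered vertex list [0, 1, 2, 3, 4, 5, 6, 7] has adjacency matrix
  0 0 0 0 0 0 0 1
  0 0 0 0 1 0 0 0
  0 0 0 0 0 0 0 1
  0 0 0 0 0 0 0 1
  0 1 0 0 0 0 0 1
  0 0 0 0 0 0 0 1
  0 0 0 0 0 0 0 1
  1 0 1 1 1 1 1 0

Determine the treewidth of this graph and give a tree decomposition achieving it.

Each bag holds 2 vertices, so the decomposition has width 1, which upper-bounds the treewidth. Any graph with an edge has treewidth ≥ 1, and G has the edge 4–7. The upper and lower bounds meet at 1, so that is the treewidth.

Treewidth 1.
One optimal decomposition is:
Bags: B1 = {4, 7}  B2 = {2, 7}  B3 = {0, 7}  B4 = {5, 7}  B5 = {3, 7}  B6 = {1, 4}  B7 = {6, 7}
Tree: B1–B2, B2–B3, B2–B4, B4–B5, B1–B6, B2–B7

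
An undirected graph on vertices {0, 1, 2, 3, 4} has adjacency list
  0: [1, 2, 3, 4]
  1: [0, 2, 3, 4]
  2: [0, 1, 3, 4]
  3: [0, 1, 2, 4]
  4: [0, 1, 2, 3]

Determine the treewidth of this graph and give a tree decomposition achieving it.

Treewidth 4.
One optimal decomposition is:
Bags: B1 = {0, 1, 2, 3, 4}
Tree: (single bag)

A single bag containing all 5 vertices is trivially a valid decomposition of width 4. On the other hand G contains the 5-clique {0, 1, 2, 3, 4}. A clique must lie in a single bag of any decomposition, so no decomposition can have width below 4. Therefore the treewidth is 4.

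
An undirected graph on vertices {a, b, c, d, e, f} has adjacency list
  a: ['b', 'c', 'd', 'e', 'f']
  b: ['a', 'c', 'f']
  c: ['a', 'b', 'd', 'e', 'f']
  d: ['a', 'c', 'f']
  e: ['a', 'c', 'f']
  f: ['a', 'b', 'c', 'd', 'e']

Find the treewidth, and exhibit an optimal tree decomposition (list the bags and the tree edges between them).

Treewidth 3.
One optimal decomposition is:
Bags: B1 = {a, c, e, f}  B2 = {a, c, d, f}  B3 = {a, b, c, f}
Tree: B1–B2, B2–B3

Each bag holds 4 vertices, so the decomposition has width 3, which upper-bounds the treewidth. For the lower bound, the 4 vertices {a, c, d, f} are pairwise adjacent, and any tree decomposition puts a clique entirely inside one bag — forcing width ≥ 3. The upper and lower bounds meet at 3, so that is the treewidth.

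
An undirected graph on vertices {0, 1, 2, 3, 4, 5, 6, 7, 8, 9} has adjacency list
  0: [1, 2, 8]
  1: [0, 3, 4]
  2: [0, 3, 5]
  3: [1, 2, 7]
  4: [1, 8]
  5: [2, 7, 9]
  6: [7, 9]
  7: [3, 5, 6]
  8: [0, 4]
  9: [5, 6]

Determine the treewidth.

A width-2 tree decomposition is:
Bags: B1 = {5, 6, 9}  B2 = {5, 6, 7}  B3 = {2, 5, 7}  B4 = {2, 3, 7}  B5 = {0, 2, 3}  B6 = {0, 1, 3}  B7 = {0, 1, 8}  B8 = {1, 4, 8}
Tree: B1–B2, B2–B3, B3–B4, B4–B5, B5–B6, B6–B7, B7–B8
Every bag has size at most 3, so the width is 3 − 1 = 2 and tw(G) ≤ 2. Since 9–6–7–5–9 is a cycle in G, G is not acyclic. Forests are exactly the graphs of treewidth ≤ 1, so tw(G) ≥ 2. Combining the bounds, tw(G) = 2.

2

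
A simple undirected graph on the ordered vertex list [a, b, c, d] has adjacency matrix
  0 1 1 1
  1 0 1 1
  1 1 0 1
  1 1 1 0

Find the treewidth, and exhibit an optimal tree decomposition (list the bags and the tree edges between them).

A single bag containing all 4 vertices is trivially a valid decomposition of width 3. For the lower bound, the 4 vertices {a, b, c, d} are pairwise adjacent, and any tree decomposition puts a clique entirely inside one bag — forcing width ≥ 3. Hence tw(G) = 3 exactly.

Treewidth 3.
One such decomposition:
Bags: B1 = {a, b, c, d}
Tree: (single bag)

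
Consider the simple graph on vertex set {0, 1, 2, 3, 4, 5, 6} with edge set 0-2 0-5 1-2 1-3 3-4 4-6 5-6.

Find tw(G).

2

A width-2 tree decomposition is:
Bags: B1 = {1, 3, 4}  B2 = {1, 4, 6}  B3 = {1, 5, 6}  B4 = {0, 1, 5}  B5 = {0, 1, 2}
Tree: B1–B2, B2–B3, B3–B4, B4–B5
Each bag holds 3 vertices, so the decomposition has width 2, which upper-bounds the treewidth. The edges 1–3–4–6–5–0–2–1 form a cycle, so G is not a tree and its treewidth is at least 2. The upper and lower bounds meet at 2, so that is the treewidth.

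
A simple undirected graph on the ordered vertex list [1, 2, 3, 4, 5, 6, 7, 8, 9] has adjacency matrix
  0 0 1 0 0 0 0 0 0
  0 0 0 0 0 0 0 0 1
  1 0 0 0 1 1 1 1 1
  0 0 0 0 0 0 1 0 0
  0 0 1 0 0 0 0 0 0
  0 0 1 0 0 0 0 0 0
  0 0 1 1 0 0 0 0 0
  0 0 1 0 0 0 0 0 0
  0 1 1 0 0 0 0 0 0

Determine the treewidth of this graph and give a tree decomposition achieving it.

Each bag holds 2 vertices, so the decomposition has width 1, which upper-bounds the treewidth. Since G has at least one edge (e.g. 9–3), it is not an edgeless graph, so tw(G) ≥ 1. Combining the bounds, tw(G) = 1.

Treewidth 1.
One such decomposition:
Bags: B1 = {3, 9}  B2 = {3, 7}  B3 = {3, 6}  B4 = {3, 8}  B5 = {1, 3}  B6 = {4, 7}  B7 = {2, 9}  B8 = {3, 5}
Tree: B1–B2, B1–B3, B2–B4, B1–B5, B2–B6, B1–B7, B4–B8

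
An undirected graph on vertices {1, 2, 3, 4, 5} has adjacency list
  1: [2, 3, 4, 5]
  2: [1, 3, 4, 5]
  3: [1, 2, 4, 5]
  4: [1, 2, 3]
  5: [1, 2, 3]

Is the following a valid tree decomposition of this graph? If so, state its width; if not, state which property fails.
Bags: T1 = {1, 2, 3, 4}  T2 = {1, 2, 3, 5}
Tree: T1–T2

Every vertex of G appears in some bag (union = {1, 2, 3, 4, 5}); every edge is covered by a bag; and for each vertex v the set of bags containing v is connected in the bag tree. The decomposition is therefore valid. The largest bag has 4 vertices, so the width is 3.

Yes; width 3.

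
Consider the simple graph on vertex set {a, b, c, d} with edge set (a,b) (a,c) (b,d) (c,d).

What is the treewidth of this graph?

2

A width-2 tree decomposition is:
Bags: B1 = {a, b, c}  B2 = {b, c, d}
Tree: B1–B2
Every bag has size at most 3, so the width is 3 − 1 = 2 and tw(G) ≤ 2. The edges c–a–b–d–c form a cycle, so G is not a tree and its treewidth is at least 2. Hence tw(G) = 2 exactly.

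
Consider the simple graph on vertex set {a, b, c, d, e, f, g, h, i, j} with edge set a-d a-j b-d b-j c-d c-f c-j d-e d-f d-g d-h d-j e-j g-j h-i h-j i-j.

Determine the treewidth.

A width-2 tree decomposition is:
Bags: B1 = {c, d, j}  B2 = {c, d, f}  B3 = {d, g, j}  B4 = {d, h, j}  B5 = {d, e, j}  B6 = {a, d, j}  B7 = {b, d, j}  B8 = {h, i, j}
Tree: B1–B2, B1–B3, B1–B4, B3–B5, B4–B6, B4–B7, B4–B8
The largest bag has 3 vertices, giving width 2; this decomposition certifies tw(G) ≤ 2. Conversely, {d, g, j} is a clique of size 3, and the vertices of any clique must share a bag in every tree decomposition; so some bag has ≥ 3 vertices and tw(G) ≥ 2. The upper and lower bounds meet at 2, so that is the treewidth.

2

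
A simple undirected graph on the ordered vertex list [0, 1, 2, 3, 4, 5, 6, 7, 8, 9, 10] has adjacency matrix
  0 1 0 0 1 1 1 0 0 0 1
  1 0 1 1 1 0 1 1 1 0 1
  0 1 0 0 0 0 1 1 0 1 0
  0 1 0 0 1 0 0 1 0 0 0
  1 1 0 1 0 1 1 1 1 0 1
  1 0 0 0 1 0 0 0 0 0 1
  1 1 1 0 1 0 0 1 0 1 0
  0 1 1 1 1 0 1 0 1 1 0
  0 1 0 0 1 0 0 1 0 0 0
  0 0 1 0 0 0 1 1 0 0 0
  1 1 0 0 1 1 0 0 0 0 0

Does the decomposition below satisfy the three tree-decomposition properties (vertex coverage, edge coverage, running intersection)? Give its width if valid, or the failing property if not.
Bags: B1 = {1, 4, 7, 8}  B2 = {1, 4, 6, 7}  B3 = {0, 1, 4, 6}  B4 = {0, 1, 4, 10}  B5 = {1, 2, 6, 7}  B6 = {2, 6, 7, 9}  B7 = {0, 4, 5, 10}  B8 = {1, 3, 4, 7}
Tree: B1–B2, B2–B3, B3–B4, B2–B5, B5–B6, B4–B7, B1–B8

Yes; width 3.

Checking the three conditions: (i) the bags cover all of {0, 1, 2, 3, 4, 5, 6, 7, 8, 9, 10}; (ii) for each edge, some bag contains both endpoints; (iii) the bags containing any fixed vertex form a subtree. All hold, so the decomposition is valid with width 4 − 1 = 3.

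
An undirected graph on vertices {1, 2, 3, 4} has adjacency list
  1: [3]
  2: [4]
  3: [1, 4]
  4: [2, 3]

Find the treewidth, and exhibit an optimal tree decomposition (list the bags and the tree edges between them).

Each bag holds 2 vertices, so the decomposition has width 1, which upper-bounds the treewidth. G has an edge, so its treewidth is at least 1. Hence tw(G) = 1 exactly.

Treewidth 1.
One optimal decomposition is:
Bags: B1 = {3, 4}  B2 = {1, 3}  B3 = {2, 4}
Tree: B1–B2, B1–B3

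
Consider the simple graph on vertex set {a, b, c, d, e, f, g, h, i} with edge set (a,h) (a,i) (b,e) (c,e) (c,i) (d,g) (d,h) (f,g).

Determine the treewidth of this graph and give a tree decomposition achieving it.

The largest bag has 2 vertices, giving width 1; this decomposition certifies tw(G) ≤ 1. Any graph with an edge has treewidth ≥ 1, and G has the edge b–e. Therefore the treewidth is 1.

Treewidth 1.
One optimal decomposition is:
Bags: B1 = {b, e}  B2 = {c, e}  B3 = {c, i}  B4 = {a, i}  B5 = {a, h}  B6 = {d, h}  B7 = {d, g}  B8 = {f, g}
Tree: B1–B2, B2–B3, B3–B4, B4–B5, B5–B6, B6–B7, B7–B8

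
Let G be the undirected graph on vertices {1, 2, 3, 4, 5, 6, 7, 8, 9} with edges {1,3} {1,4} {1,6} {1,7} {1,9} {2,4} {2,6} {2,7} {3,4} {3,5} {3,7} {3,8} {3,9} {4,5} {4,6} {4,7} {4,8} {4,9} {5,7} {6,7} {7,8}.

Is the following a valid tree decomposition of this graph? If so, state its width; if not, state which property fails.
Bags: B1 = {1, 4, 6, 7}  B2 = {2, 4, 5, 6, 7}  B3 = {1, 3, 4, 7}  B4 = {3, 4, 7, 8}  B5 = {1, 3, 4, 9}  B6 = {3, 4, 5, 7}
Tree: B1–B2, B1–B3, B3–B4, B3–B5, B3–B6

No — bags containing vertex 5 are not connected in the tree.

A tree decomposition must satisfy three properties: every vertex lies in some bag; for every edge, both endpoints lie together in some bag; and for every vertex, the bags containing it form a connected subtree. Here bags containing vertex 5 are not connected in the tree, so the decomposition is invalid.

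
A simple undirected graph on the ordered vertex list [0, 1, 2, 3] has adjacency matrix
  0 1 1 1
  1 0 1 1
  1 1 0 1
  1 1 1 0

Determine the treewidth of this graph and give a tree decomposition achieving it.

With just one bag of size 4, the width is 4 − 1 = 3, so tw(G) ≤ 3. For the lower bound, the 4 vertices {0, 1, 2, 3} are pairwise adjacent, and any tree decomposition puts a clique entirely inside one bag — forcing width ≥ 3. Hence tw(G) = 3 exactly.

Treewidth 3.
One such decomposition:
Bags: B1 = {0, 1, 2, 3}
Tree: (single bag)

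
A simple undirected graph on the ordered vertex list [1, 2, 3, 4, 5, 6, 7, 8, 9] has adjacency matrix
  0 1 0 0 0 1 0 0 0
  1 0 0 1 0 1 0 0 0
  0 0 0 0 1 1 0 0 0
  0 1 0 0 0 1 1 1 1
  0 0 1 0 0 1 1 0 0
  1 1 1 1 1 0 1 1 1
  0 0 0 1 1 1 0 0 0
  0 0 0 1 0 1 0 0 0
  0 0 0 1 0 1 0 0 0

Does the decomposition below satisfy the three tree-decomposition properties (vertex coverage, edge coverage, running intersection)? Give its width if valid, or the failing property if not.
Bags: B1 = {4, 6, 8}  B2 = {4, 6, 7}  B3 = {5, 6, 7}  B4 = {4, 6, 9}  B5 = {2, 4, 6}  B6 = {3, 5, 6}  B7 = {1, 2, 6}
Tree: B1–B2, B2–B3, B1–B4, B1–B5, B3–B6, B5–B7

Every vertex of G appears in some bag (union = {1, 2, 3, 4, 5, 6, 7, 8, 9}); every edge is covered by a bag; and for each vertex v the set of bags containing v is connected in the bag tree. The decomposition is therefore valid. The largest bag has 3 vertices, so the width is 2.

Yes; width 2.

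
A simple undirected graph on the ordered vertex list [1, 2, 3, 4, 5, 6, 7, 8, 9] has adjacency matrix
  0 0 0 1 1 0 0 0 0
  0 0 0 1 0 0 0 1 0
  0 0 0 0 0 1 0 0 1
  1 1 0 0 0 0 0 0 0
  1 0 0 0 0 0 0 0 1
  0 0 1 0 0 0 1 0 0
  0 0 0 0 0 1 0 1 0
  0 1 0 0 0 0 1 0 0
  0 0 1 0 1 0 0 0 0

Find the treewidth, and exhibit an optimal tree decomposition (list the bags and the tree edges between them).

Every bag has size at most 3, so the width is 3 − 1 = 2 and tw(G) ≤ 2. Since 9–5–1–4–2–8–7–6–3–9 is a cycle in G, G is not acyclic. Forests are exactly the graphs of treewidth ≤ 1, so tw(G) ≥ 2. Therefore the treewidth is 2.

Treewidth 2.
One such decomposition:
Bags: B1 = {1, 5, 9}  B2 = {1, 4, 9}  B3 = {2, 4, 9}  B4 = {2, 8, 9}  B5 = {7, 8, 9}  B6 = {6, 7, 9}  B7 = {3, 6, 9}
Tree: B1–B2, B2–B3, B3–B4, B4–B5, B5–B6, B6–B7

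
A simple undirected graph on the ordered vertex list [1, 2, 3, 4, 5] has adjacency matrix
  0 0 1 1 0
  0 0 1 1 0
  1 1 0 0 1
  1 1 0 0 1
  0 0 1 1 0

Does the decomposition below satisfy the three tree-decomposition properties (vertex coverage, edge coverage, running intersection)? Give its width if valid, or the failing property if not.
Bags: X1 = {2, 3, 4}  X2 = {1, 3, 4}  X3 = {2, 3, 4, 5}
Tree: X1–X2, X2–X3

A tree decomposition must satisfy three properties: every vertex lies in some bag; for every edge, both endpoints lie together in some bag; and for every vertex, the bags containing it form a connected subtree. Here bags containing vertex 2 are not connected in the tree, so the decomposition is invalid.

No — bags containing vertex 2 are not connected in the tree.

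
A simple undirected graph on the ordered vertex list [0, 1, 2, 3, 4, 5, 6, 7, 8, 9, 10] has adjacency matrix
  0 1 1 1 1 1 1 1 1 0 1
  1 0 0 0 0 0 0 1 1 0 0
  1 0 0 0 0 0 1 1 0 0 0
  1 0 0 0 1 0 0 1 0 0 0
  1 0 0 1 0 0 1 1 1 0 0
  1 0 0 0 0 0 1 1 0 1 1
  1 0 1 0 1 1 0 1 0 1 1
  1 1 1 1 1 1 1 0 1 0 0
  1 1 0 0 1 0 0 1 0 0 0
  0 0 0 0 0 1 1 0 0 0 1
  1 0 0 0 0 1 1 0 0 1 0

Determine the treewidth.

A width-3 tree decomposition is:
Bags: B1 = {0, 5, 6, 7}  B2 = {0, 5, 6, 10}  B3 = {0, 4, 6, 7}  B4 = {0, 3, 4, 7}  B5 = {0, 4, 7, 8}  B6 = {5, 6, 9, 10}  B7 = {0, 2, 6, 7}  B8 = {0, 1, 7, 8}
Tree: B1–B2, B1–B3, B3–B4, B3–B5, B2–B6, B1–B7, B5–B8
Every bag has size at most 4, so the width is 4 − 1 = 3 and tw(G) ≤ 3. Conversely, {0, 5, 6, 10} is a clique of size 4, and the vertices of any clique must share a bag in every tree decomposition; so some bag has ≥ 4 vertices and tw(G) ≥ 3. Therefore the treewidth is 3.

3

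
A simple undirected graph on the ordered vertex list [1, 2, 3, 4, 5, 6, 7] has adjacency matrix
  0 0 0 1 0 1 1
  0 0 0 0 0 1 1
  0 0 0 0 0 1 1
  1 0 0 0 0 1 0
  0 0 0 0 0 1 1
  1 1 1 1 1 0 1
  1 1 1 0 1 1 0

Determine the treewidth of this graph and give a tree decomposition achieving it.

Treewidth 2.
One such decomposition:
Bags: B1 = {1, 4, 6}  B2 = {1, 6, 7}  B3 = {3, 6, 7}  B4 = {2, 6, 7}  B5 = {5, 6, 7}
Tree: B1–B2, B2–B3, B3–B4, B3–B5

The largest bag has 3 vertices, giving width 2; this decomposition certifies tw(G) ≤ 2. For the lower bound, the 3 vertices {1, 4, 6} are pairwise adjacent, and any tree decomposition puts a clique entirely inside one bag — forcing width ≥ 2. Combining the bounds, tw(G) = 2.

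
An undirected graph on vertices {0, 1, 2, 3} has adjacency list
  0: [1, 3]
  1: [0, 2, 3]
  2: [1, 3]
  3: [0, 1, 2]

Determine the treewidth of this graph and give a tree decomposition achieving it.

The largest bag has 3 vertices, giving width 2; this decomposition certifies tw(G) ≤ 2. On the other hand G contains the 3-clique {0, 1, 3}. A clique must lie in a single bag of any decomposition, so no decomposition can have width below 2. The upper and lower bounds meet at 2, so that is the treewidth.

Treewidth 2.
One optimal decomposition is:
Bags: B1 = {1, 2, 3}  B2 = {0, 1, 3}
Tree: B1–B2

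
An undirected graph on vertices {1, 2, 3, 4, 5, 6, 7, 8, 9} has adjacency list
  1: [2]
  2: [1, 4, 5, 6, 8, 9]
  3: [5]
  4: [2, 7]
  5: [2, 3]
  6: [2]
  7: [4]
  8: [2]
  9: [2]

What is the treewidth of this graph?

1

A width-1 tree decomposition is:
Bags: B1 = {2, 5}  B2 = {2, 6}  B3 = {3, 5}  B4 = {2, 8}  B5 = {2, 9}  B6 = {2, 4}  B7 = {4, 7}  B8 = {1, 2}
Tree: B1–B2, B1–B3, B2–B4, B1–B5, B5–B6, B6–B7, B5–B8
Each bag holds 2 vertices, so the decomposition has width 1, which upper-bounds the treewidth. Any graph with an edge has treewidth ≥ 1, and G has the edge 2–5. The upper and lower bounds meet at 1, so that is the treewidth.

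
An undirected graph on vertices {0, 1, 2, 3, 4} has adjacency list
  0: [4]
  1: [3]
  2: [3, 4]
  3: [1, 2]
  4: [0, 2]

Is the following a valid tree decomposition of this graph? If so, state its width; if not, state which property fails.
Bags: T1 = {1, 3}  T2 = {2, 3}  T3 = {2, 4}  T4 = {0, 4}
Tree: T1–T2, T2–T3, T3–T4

Yes; width 1.

Every vertex of G appears in some bag (union = {0, 1, 2, 3, 4}); every edge is covered by a bag; and for each vertex v the set of bags containing v is connected in the bag tree. The decomposition is therefore valid. The largest bag has 2 vertices, so the width is 1.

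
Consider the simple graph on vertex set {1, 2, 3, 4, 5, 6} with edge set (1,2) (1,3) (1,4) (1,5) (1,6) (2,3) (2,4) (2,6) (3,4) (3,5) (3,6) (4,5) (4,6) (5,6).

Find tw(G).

4

A width-4 tree decomposition is:
Bags: B1 = {1, 3, 4, 5, 6}  B2 = {1, 2, 3, 4, 6}
Tree: B1–B2
Every bag has size at most 5, so the width is 5 − 1 = 4 and tw(G) ≤ 4. For the lower bound, the 5 vertices {1, 2, 3, 4, 6} are pairwise adjacent, and any tree decomposition puts a clique entirely inside one bag — forcing width ≥ 4. Therefore the treewidth is 4.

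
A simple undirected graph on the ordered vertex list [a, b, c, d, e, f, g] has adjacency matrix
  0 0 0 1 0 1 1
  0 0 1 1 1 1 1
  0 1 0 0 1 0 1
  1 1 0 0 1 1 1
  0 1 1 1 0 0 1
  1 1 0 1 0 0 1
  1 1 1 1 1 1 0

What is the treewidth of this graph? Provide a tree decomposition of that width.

The largest bag has 4 vertices, giving width 3; this decomposition certifies tw(G) ≤ 3. Conversely, {b, d, e, g} is a clique of size 4, and the vertices of any clique must share a bag in every tree decomposition; so some bag has ≥ 4 vertices and tw(G) ≥ 3. The upper and lower bounds meet at 3, so that is the treewidth.

Treewidth 3.
One optimal decomposition is:
Bags: B1 = {b, d, f, g}  B2 = {b, d, e, g}  B3 = {a, d, f, g}  B4 = {b, c, e, g}
Tree: B1–B2, B1–B3, B2–B4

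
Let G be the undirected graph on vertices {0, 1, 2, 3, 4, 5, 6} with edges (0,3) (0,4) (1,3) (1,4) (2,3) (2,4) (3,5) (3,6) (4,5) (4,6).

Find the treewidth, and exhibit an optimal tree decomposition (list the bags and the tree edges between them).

Each bag holds 3 vertices, so the decomposition has width 2, which upper-bounds the treewidth. The edges 4–6–3–0–4 form a cycle, so G is not a tree and its treewidth is at least 2. The upper and lower bounds meet at 2, so that is the treewidth.

Treewidth 2.
One such decomposition:
Bags: B1 = {3, 4, 6}  B2 = {0, 3, 4}  B3 = {1, 3, 4}  B4 = {2, 3, 4}  B5 = {3, 4, 5}
Tree: B1–B2, B2–B3, B3–B4, B4–B5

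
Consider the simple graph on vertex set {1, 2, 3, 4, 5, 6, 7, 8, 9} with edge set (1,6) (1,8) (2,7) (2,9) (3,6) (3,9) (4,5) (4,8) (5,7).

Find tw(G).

A width-2 tree decomposition is:
Bags: B1 = {4, 5, 7}  B2 = {2, 4, 7}  B3 = {2, 4, 9}  B4 = {3, 4, 9}  B5 = {3, 4, 6}  B6 = {1, 4, 6}  B7 = {1, 4, 8}
Tree: B1–B2, B2–B3, B3–B4, B4–B5, B5–B6, B6–B7
Every bag has size at most 3, so the width is 3 − 1 = 2 and tw(G) ≤ 2. Since 4–5–7–2–9–3–6–1–8–4 is a cycle in G, G is not acyclic. Forests are exactly the graphs of treewidth ≤ 1, so tw(G) ≥ 2. Hence tw(G) = 2 exactly.

2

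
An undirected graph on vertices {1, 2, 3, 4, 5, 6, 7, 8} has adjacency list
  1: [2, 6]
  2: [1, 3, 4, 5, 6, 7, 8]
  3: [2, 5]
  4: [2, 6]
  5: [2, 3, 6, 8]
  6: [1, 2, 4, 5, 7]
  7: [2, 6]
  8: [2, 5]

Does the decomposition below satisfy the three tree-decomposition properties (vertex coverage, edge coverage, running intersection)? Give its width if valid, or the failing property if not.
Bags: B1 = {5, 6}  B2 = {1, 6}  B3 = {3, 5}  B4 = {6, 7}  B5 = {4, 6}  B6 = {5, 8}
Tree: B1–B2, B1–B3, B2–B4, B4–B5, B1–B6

No — vertex 2 appears in no bag.

A tree decomposition must satisfy three properties: every vertex lies in some bag; for every edge, both endpoints lie together in some bag; and for every vertex, the bags containing it form a connected subtree. Here vertex 2 appears in no bag, so the decomposition is invalid.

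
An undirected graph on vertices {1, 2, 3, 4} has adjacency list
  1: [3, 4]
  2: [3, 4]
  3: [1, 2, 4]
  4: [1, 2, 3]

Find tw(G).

2

A width-2 tree decomposition is:
Bags: B1 = {1, 3, 4}  B2 = {2, 3, 4}
Tree: B1–B2
Each bag holds 3 vertices, so the decomposition has width 2, which upper-bounds the treewidth. On the other hand G contains the 3-clique {1, 3, 4}. A clique must lie in a single bag of any decomposition, so no decomposition can have width below 2. Therefore the treewidth is 2.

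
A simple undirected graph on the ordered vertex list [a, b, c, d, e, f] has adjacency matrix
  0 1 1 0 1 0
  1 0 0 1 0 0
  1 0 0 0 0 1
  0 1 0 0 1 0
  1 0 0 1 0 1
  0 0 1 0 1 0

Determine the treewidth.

2

A width-2 tree decomposition is:
Bags: B1 = {c, e, f}  B2 = {a, c, e}  B3 = {a, d, e}  B4 = {a, b, d}
Tree: B1–B2, B2–B3, B3–B4
The largest bag has 3 vertices, giving width 2; this decomposition certifies tw(G) ≤ 2. Since f–c–a–e–f is a cycle in G, G is not acyclic. Forests are exactly the graphs of treewidth ≤ 1, so tw(G) ≥ 2. Therefore the treewidth is 2.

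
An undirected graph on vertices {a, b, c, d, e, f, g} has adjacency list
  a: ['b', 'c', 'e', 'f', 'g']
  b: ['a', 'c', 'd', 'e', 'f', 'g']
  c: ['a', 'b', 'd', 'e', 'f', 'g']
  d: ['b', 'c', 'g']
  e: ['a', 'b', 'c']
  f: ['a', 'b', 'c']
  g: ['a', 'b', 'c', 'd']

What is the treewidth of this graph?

A width-3 tree decomposition is:
Bags: B1 = {a, b, c, e}  B2 = {a, b, c, f}  B3 = {a, b, c, g}  B4 = {b, c, d, g}
Tree: B1–B2, B2–B3, B3–B4
The largest bag has 4 vertices, giving width 3; this decomposition certifies tw(G) ≤ 3. On the other hand G contains the 4-clique {b, c, d, g}. A clique must lie in a single bag of any decomposition, so no decomposition can have width below 3. Combining the bounds, tw(G) = 3.

3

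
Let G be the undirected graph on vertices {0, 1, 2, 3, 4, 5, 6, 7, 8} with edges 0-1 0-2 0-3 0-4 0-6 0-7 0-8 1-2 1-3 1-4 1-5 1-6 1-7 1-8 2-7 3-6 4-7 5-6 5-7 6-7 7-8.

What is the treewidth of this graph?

A width-3 tree decomposition is:
Bags: B1 = {0, 1, 4, 7}  B2 = {0, 1, 6, 7}  B3 = {0, 1, 7, 8}  B4 = {0, 1, 2, 7}  B5 = {1, 5, 6, 7}  B6 = {0, 1, 3, 6}
Tree: B1–B2, B1–B3, B3–B4, B2–B5, B2–B6
Each bag holds 4 vertices, so the decomposition has width 3, which upper-bounds the treewidth. Conversely, {0, 1, 3, 6} is a clique of size 4, and the vertices of any clique must share a bag in every tree decomposition; so some bag has ≥ 4 vertices and tw(G) ≥ 3. Combining the bounds, tw(G) = 3.

3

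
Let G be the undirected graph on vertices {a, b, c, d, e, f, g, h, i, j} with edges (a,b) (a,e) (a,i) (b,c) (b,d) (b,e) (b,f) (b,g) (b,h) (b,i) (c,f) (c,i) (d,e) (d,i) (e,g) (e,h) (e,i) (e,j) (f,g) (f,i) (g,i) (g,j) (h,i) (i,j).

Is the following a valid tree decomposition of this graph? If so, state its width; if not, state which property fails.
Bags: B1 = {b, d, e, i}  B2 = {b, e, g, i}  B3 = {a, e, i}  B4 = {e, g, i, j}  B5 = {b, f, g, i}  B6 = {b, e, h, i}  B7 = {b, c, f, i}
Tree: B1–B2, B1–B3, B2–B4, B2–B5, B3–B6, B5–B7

No — edge (b,a) lies in no bag.

A tree decomposition must satisfy three properties: every vertex lies in some bag; for every edge, both endpoints lie together in some bag; and for every vertex, the bags containing it form a connected subtree. Here edge (b,a) lies in no bag, so the decomposition is invalid.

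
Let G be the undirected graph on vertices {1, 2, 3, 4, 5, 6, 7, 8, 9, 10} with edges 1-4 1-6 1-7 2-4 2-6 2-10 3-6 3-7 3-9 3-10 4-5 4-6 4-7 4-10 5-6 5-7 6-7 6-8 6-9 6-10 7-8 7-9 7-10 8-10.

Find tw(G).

A width-3 tree decomposition is:
Bags: B1 = {4, 6, 7, 10}  B2 = {1, 4, 6, 7}  B3 = {3, 6, 7, 10}  B4 = {3, 6, 7, 9}  B5 = {6, 7, 8, 10}  B6 = {2, 4, 6, 10}  B7 = {4, 5, 6, 7}
Tree: B1–B2, B1–B3, B3–B4, B1–B5, B1–B6, B1–B7
The largest bag has 4 vertices, giving width 3; this decomposition certifies tw(G) ≤ 3. Conversely, {2, 4, 6, 10} is a clique of size 4, and the vertices of any clique must share a bag in every tree decomposition; so some bag has ≥ 4 vertices and tw(G) ≥ 3. Therefore the treewidth is 3.

3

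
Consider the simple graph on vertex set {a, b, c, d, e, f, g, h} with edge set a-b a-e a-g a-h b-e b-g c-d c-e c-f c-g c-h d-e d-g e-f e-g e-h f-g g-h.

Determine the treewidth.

3

A width-3 tree decomposition is:
Bags: B1 = {c, d, e, g}  B2 = {c, e, g, h}  B3 = {a, e, g, h}  B4 = {c, e, f, g}  B5 = {a, b, e, g}
Tree: B1–B2, B2–B3, B2–B4, B3–B5
Each bag holds 4 vertices, so the decomposition has width 3, which upper-bounds the treewidth. On the other hand G contains the 4-clique {c, d, e, g}. A clique must lie in a single bag of any decomposition, so no decomposition can have width below 3. The upper and lower bounds meet at 3, so that is the treewidth.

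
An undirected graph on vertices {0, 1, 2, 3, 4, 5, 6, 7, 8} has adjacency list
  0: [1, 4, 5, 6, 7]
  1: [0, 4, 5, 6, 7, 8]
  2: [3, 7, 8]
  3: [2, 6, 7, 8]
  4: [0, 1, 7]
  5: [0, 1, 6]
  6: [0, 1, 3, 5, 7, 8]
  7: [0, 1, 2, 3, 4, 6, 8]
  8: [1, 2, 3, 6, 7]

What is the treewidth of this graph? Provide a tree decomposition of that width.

Treewidth 3.
Bags: B1 = {0, 1, 5, 6}  B2 = {0, 1, 6, 7}  B3 = {0, 1, 4, 7}  B4 = {1, 6, 7, 8}  B5 = {3, 6, 7, 8}  B6 = {2, 3, 7, 8}
Tree: B1–B2, B2–B3, B2–B4, B4–B5, B5–B6

Each bag holds 4 vertices, so the decomposition has width 3, which upper-bounds the treewidth. For the lower bound, the 4 vertices {0, 1, 5, 6} are pairwise adjacent, and any tree decomposition puts a clique entirely inside one bag — forcing width ≥ 3. The upper and lower bounds meet at 3, so that is the treewidth.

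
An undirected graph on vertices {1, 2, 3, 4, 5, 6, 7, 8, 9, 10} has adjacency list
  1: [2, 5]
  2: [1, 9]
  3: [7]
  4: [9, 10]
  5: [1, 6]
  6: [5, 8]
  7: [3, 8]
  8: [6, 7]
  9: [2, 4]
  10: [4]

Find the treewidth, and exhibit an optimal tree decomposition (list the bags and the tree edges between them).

The largest bag has 2 vertices, giving width 1; this decomposition certifies tw(G) ≤ 1. Any graph with an edge has treewidth ≥ 1, and G has the edge 10–4. Combining the bounds, tw(G) = 1.

Treewidth 1.
One such decomposition:
Bags: B1 = {4, 10}  B2 = {4, 9}  B3 = {2, 9}  B4 = {1, 2}  B5 = {1, 5}  B6 = {5, 6}  B7 = {6, 8}  B8 = {7, 8}  B9 = {3, 7}
Tree: B1–B2, B2–B3, B3–B4, B4–B5, B5–B6, B6–B7, B7–B8, B8–B9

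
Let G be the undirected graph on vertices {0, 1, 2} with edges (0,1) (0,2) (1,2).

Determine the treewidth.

2

A width-2 tree decomposition is:
Bags: B1 = {0, 1, 2}
Tree: (single bag)
A single bag containing all 3 vertices is trivially a valid decomposition of width 2. Conversely, {0, 1, 2} is a clique of size 3, and the vertices of any clique must share a bag in every tree decomposition; so some bag has ≥ 3 vertices and tw(G) ≥ 2. The upper and lower bounds meet at 2, so that is the treewidth.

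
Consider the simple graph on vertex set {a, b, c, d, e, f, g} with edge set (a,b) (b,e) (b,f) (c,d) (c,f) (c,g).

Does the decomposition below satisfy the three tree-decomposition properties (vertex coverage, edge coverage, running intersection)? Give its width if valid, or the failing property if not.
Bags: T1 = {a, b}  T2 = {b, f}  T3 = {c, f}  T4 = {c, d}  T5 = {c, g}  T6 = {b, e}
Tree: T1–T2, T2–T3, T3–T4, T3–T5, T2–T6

Yes; width 1.

Vertex coverage: the bags together contain {a, b, c, d, e, f, g}, the full vertex set. Edge coverage: each edge of G has both endpoints in at least one bag. Running intersection: for every vertex, the bags containing it form a connected subtree. All three properties hold, so this is a valid tree decomposition of width max|bag| − 1 = 1, and hence tw(G) ≤ 1.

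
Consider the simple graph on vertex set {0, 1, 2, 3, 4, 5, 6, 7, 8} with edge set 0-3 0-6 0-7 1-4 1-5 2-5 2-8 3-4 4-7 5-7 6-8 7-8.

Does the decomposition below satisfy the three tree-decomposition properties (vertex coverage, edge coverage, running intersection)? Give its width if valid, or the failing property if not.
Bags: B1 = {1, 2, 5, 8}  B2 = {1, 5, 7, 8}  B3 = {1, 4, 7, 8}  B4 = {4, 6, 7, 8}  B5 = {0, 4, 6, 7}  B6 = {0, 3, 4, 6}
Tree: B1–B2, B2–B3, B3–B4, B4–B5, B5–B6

Checking the three conditions: (i) the bags cover all of {0, 1, 2, 3, 4, 5, 6, 7, 8}; (ii) for each edge, some bag contains both endpoints; (iii) the bags containing any fixed vertex form a subtree. All hold, so the decomposition is valid with width 4 − 1 = 3.

Yes; width 3.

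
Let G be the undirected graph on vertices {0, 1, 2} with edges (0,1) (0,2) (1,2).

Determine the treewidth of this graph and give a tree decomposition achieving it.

Treewidth 2.
One optimal decomposition is:
Bags: B1 = {0, 1, 2}
Tree: (single bag)

A single bag containing all 3 vertices is trivially a valid decomposition of width 2. Conversely, {0, 1, 2} is a clique of size 3, and the vertices of any clique must share a bag in every tree decomposition; so some bag has ≥ 3 vertices and tw(G) ≥ 2. The upper and lower bounds meet at 2, so that is the treewidth.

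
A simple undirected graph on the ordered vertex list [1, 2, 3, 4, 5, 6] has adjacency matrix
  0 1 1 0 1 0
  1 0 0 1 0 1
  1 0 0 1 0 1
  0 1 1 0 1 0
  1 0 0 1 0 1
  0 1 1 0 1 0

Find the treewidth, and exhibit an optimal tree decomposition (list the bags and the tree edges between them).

Treewidth 3.
One optimal decomposition is:
Bags: B1 = {2, 3, 5, 6}  B2 = {2, 3, 4, 5}  B3 = {1, 2, 3, 5}
Tree: B1–B2, B2–B3

Each bag holds 4 vertices, so the decomposition has width 3, which upper-bounds the treewidth. For the lower bound: the 4 vertex sets {5,6}, {2,4}, {3}, {1} are disjoint, each induces a connected subgraph, and every pair is joined by at least one edge of G. Contracting each set to a single vertex therefore yields K_{4} as a minor, and since treewidth is minor-monotone, tw(G) ≥ tw(K_{4}) = 3. Hence tw(G) = 3 exactly.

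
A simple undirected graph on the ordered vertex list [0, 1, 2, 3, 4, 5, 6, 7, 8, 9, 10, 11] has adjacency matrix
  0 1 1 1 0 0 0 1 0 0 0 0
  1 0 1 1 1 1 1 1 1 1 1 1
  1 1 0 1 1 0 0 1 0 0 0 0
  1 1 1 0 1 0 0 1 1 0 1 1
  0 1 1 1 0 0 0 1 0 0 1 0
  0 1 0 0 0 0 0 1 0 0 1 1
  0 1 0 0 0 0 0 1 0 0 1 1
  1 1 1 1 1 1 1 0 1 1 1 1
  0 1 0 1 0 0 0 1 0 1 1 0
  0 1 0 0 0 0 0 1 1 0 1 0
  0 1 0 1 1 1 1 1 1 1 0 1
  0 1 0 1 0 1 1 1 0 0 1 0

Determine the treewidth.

A width-4 tree decomposition is:
Bags: B1 = {1, 7, 8, 9, 10}  B2 = {1, 3, 7, 8, 10}  B3 = {1, 3, 4, 7, 10}  B4 = {1, 2, 3, 4, 7}  B5 = {0, 1, 2, 3, 7}  B6 = {1, 3, 7, 10, 11}  B7 = {1, 5, 7, 10, 11}  B8 = {1, 6, 7, 10, 11}
Tree: B1–B2, B2–B3, B3–B4, B4–B5, B3–B6, B6–B7, B6–B8
Every bag has size at most 5, so the width is 5 − 1 = 4 and tw(G) ≤ 4. For the lower bound, the 5 vertices {0, 1, 2, 3, 7} are pairwise adjacent, and any tree decomposition puts a clique entirely inside one bag — forcing width ≥ 4. Combining the bounds, tw(G) = 4.

4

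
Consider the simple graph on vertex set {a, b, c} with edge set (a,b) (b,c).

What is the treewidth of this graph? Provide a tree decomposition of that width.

Every bag has size at most 2, so the width is 2 − 1 = 1 and tw(G) ≤ 1. Any graph with an edge has treewidth ≥ 1, and G has the edge b–a. Combining the bounds, tw(G) = 1.

Treewidth 1.
One optimal decomposition is:
Bags: B1 = {a, b}  B2 = {b, c}
Tree: B1–B2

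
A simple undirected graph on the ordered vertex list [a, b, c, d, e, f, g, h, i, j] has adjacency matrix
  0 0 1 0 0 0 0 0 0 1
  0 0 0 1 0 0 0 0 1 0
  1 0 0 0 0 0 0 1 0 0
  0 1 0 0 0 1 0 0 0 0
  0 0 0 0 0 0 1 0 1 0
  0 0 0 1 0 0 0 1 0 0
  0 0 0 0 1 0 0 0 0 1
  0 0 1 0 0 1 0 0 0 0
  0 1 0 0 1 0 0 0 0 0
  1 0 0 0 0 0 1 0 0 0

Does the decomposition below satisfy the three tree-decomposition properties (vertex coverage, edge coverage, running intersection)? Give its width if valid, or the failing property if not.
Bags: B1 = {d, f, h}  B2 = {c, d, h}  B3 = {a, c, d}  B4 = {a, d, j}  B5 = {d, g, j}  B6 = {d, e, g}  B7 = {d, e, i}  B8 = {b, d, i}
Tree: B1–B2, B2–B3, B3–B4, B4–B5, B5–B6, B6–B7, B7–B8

Yes; width 2.

Checking the three conditions: (i) the bags cover all of {a, b, c, d, e, f, g, h, i, j}; (ii) for each edge, some bag contains both endpoints; (iii) the bags containing any fixed vertex form a subtree. All hold, so the decomposition is valid with width 3 − 1 = 2.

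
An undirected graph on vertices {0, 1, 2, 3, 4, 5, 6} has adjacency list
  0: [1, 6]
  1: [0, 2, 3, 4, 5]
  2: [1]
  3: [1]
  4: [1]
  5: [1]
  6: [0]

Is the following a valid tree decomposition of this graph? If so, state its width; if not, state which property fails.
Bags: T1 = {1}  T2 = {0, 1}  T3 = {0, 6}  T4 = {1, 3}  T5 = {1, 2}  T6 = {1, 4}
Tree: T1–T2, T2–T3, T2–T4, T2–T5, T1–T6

A tree decomposition must satisfy three properties: every vertex lies in some bag; for every edge, both endpoints lie together in some bag; and for every vertex, the bags containing it form a connected subtree. Here vertex 5 appears in no bag, so the decomposition is invalid.

No — vertex 5 appears in no bag.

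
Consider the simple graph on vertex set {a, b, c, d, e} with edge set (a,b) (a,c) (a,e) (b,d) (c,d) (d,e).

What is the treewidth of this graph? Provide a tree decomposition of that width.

Every bag has size at most 3, so the width is 3 − 1 = 2 and tw(G) ≤ 2. For the lower bound, G contains the cycle a–e–d–b–a, so G is not a forest; only forests have treewidth ≤ 1, hence tw(G) ≥ 2. Combining the bounds, tw(G) = 2.

Treewidth 2.
One optimal decomposition is:
Bags: B1 = {a, d, e}  B2 = {a, b, d}  B3 = {a, c, d}
Tree: B1–B2, B2–B3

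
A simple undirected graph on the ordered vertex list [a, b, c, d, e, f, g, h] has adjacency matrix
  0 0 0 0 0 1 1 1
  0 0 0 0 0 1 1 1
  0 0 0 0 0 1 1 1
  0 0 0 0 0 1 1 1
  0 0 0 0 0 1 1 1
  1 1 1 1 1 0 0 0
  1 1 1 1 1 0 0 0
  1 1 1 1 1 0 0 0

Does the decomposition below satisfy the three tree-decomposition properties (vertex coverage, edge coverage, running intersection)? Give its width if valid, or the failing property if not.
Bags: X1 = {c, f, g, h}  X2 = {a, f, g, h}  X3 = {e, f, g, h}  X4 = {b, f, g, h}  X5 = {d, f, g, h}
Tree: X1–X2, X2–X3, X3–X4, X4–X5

Yes; width 3.

Checking the three conditions: (i) the bags cover all of {a, b, c, d, e, f, g, h}; (ii) for each edge, some bag contains both endpoints; (iii) the bags containing any fixed vertex form a subtree. All hold, so the decomposition is valid with width 4 − 1 = 3.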